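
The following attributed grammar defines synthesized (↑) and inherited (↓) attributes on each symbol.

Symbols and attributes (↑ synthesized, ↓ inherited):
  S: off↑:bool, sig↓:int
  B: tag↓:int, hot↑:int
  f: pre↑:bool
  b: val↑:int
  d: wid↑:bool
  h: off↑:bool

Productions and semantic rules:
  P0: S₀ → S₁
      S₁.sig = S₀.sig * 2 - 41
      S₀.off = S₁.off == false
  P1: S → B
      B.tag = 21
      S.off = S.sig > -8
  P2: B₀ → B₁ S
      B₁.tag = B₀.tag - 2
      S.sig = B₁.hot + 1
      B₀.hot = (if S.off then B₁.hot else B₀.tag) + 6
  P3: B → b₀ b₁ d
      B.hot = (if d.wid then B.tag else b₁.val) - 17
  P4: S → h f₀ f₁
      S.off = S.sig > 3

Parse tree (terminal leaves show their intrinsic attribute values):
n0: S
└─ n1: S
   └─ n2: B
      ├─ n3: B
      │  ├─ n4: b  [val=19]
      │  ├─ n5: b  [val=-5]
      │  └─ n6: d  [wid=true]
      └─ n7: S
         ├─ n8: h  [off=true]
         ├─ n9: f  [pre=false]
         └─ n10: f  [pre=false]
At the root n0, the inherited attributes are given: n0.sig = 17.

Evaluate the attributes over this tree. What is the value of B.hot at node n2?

1. n0.sig = 17  [given at root]
2. n1.sig = -7  [S₀.sig * 2 - 41]
3. n2.tag = 21  [21]
4. n3.tag = 19  [B₀.tag - 2]
5. n4.val = 19  [terminal]
6. n5.val = -5  [terminal]
7. n6.wid = true  [terminal]
8. n3.hot = 2  [(if d.wid then B.tag else b₁.val) - 17]
9. n7.sig = 3  [B₁.hot + 1]
10. n8.off = true  [terminal]
11. n9.pre = false  [terminal]
12. n10.pre = false  [terminal]
13. n7.off = false  [S.sig > 3]
14. n2.hot = 27  [(if S.off then B₁.hot else B₀.tag) + 6]
15. n1.off = true  [S.sig > -8]
16. n0.off = false  [S₁.off == false]

27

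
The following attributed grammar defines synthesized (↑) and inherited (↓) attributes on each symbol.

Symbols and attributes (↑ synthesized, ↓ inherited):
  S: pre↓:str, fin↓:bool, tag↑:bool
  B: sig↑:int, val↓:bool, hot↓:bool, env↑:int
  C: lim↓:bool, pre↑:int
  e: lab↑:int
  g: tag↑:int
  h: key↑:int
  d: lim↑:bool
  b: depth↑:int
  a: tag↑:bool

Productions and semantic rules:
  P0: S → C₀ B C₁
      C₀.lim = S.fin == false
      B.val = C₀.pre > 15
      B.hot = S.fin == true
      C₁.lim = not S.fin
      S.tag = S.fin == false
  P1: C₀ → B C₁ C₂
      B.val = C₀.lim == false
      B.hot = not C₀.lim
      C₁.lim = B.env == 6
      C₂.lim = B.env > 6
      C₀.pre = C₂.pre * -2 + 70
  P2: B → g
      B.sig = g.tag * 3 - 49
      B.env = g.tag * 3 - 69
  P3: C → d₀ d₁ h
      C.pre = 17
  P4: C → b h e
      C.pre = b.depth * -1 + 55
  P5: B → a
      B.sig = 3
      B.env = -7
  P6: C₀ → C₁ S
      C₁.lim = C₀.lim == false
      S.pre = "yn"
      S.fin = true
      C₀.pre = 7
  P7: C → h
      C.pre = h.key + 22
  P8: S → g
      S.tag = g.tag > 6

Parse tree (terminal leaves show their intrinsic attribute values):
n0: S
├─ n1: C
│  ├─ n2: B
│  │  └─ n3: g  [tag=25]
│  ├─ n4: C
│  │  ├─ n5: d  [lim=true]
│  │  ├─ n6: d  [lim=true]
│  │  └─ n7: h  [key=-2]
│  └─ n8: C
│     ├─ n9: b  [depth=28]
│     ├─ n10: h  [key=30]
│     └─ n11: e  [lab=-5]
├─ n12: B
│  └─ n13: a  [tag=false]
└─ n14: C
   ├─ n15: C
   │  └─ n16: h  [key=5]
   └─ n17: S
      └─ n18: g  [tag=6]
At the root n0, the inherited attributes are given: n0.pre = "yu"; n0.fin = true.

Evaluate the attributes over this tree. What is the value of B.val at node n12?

true

1. n0.pre = "yu"  [given at root]
2. n0.fin = true  [given at root]
3. n1.lim = false  [S.fin == false]
4. n2.val = true  [C₀.lim == false]
5. n2.hot = true  [not C₀.lim]
6. n3.tag = 25  [terminal]
7. n2.sig = 26  [g.tag * 3 - 49]
8. n2.env = 6  [g.tag * 3 - 69]
9. n4.lim = true  [B.env == 6]
10. n5.lim = true  [terminal]
11. n6.lim = true  [terminal]
12. n7.key = -2  [terminal]
13. n4.pre = 17  [17]
14. n8.lim = false  [B.env > 6]
15. n9.depth = 28  [terminal]
16. n10.key = 30  [terminal]
17. n11.lab = -5  [terminal]
18. n8.pre = 27  [b.depth * -1 + 55]
19. n1.pre = 16  [C₂.pre * -2 + 70]
20. n12.val = true  [C₀.pre > 15]
21. n12.hot = true  [S.fin == true]
22. n13.tag = false  [terminal]
23. n12.sig = 3  [3]
24. n12.env = -7  [-7]
25. n14.lim = false  [not S.fin]
26. n15.lim = true  [C₀.lim == false]
27. n16.key = 5  [terminal]
28. n15.pre = 27  [h.key + 22]
29. n17.pre = "yn"  ["yn"]
30. n17.fin = true  [true]
31. n18.tag = 6  [terminal]
32. n17.tag = false  [g.tag > 6]
33. n14.pre = 7  [7]
34. n0.tag = false  [S.fin == false]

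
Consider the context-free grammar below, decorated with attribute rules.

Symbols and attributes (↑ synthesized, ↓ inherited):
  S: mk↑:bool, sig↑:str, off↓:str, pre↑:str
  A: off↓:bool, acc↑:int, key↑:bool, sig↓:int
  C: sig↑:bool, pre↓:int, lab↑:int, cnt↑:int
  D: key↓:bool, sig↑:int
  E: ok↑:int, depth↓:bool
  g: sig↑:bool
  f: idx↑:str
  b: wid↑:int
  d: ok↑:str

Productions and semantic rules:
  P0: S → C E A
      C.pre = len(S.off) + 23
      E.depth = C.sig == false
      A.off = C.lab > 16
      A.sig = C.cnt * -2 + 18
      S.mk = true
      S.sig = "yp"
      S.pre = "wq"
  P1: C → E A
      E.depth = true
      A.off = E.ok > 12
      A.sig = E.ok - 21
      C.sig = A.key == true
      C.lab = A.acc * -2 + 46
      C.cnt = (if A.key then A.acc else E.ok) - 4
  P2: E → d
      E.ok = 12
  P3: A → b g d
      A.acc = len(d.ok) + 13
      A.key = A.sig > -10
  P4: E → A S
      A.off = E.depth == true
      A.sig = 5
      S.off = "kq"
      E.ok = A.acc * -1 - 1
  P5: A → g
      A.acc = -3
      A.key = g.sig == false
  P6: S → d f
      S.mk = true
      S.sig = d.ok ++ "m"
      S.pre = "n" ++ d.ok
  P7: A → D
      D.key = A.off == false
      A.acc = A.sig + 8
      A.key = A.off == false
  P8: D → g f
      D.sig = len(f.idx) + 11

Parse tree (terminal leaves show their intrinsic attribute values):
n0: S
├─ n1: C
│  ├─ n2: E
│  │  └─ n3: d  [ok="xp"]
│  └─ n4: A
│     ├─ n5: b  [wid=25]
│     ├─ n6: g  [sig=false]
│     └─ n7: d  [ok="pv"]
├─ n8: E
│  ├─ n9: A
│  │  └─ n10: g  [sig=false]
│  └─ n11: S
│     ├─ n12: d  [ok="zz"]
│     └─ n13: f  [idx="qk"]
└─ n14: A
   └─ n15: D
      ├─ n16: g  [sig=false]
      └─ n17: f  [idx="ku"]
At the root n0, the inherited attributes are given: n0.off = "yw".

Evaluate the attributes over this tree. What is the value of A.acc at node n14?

4

1. n0.off = "yw"  [given at root]
2. n1.pre = 25  [len(S.off) + 23]
3. n2.depth = true  [true]
4. n3.ok = "xp"  [terminal]
5. n2.ok = 12  [12]
6. n4.off = false  [E.ok > 12]
7. n4.sig = -9  [E.ok - 21]
8. n5.wid = 25  [terminal]
9. n6.sig = false  [terminal]
10. n7.ok = "pv"  [terminal]
11. n4.acc = 15  [len(d.ok) + 13]
12. n4.key = true  [A.sig > -10]
13. n1.sig = true  [A.key == true]
14. n1.lab = 16  [A.acc * -2 + 46]
15. n1.cnt = 11  [(if A.key then A.acc else E.ok) - 4]
16. n8.depth = false  [C.sig == false]
17. n9.off = false  [E.depth == true]
18. n9.sig = 5  [5]
19. n10.sig = false  [terminal]
20. n9.acc = -3  [-3]
21. n9.key = true  [g.sig == false]
22. n11.off = "kq"  ["kq"]
23. n12.ok = "zz"  [terminal]
24. n13.idx = "qk"  [terminal]
25. n11.mk = true  [true]
26. n11.sig = "zzm"  [d.ok ++ "m"]
27. n11.pre = "nzz"  ["n" ++ d.ok]
28. n8.ok = 2  [A.acc * -1 - 1]
29. n14.off = false  [C.lab > 16]
30. n14.sig = -4  [C.cnt * -2 + 18]
31. n15.key = true  [A.off == false]
32. n16.sig = false  [terminal]
33. n17.idx = "ku"  [terminal]
34. n15.sig = 13  [len(f.idx) + 11]
35. n14.acc = 4  [A.sig + 8]
36. n14.key = true  [A.off == false]
37. n0.mk = true  [true]
38. n0.sig = "yp"  ["yp"]
39. n0.pre = "wq"  ["wq"]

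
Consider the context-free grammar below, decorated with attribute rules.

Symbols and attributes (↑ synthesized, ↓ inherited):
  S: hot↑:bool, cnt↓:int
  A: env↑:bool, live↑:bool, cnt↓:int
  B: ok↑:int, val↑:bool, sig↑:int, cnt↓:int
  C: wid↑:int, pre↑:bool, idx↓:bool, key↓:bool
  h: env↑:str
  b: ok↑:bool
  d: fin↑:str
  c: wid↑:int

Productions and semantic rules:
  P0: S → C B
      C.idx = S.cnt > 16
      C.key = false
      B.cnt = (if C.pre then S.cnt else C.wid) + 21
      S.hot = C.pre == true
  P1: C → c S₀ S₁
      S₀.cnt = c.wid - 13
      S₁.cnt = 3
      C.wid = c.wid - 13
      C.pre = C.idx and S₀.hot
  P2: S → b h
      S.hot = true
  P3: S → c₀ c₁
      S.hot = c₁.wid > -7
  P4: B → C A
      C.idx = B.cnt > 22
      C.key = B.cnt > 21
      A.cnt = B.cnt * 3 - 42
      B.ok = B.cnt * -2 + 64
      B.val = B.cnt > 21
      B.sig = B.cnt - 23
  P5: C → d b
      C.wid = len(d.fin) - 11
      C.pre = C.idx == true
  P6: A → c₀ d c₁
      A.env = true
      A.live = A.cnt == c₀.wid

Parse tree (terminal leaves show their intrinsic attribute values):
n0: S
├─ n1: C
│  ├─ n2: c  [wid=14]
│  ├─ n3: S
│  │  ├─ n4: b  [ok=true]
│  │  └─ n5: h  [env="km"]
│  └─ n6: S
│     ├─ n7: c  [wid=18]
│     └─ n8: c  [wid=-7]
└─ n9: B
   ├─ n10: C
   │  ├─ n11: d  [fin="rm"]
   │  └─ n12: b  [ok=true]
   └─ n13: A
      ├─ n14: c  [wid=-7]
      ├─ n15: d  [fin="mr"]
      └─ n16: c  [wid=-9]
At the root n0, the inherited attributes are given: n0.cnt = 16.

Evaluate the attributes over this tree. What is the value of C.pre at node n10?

false

1. n0.cnt = 16  [given at root]
2. n1.idx = false  [S.cnt > 16]
3. n1.key = false  [false]
4. n2.wid = 14  [terminal]
5. n3.cnt = 1  [c.wid - 13]
6. n4.ok = true  [terminal]
7. n5.env = "km"  [terminal]
8. n3.hot = true  [true]
9. n6.cnt = 3  [3]
10. n7.wid = 18  [terminal]
11. n8.wid = -7  [terminal]
12. n6.hot = false  [c₁.wid > -7]
13. n1.wid = 1  [c.wid - 13]
14. n1.pre = false  [C.idx and S₀.hot]
15. n9.cnt = 22  [(if C.pre then S.cnt else C.wid) + 21]
16. n10.idx = false  [B.cnt > 22]
17. n10.key = true  [B.cnt > 21]
18. n11.fin = "rm"  [terminal]
19. n12.ok = true  [terminal]
20. n10.wid = -9  [len(d.fin) - 11]
21. n10.pre = false  [C.idx == true]
22. n13.cnt = 24  [B.cnt * 3 - 42]
23. n14.wid = -7  [terminal]
24. n15.fin = "mr"  [terminal]
25. n16.wid = -9  [terminal]
26. n13.env = true  [true]
27. n13.live = false  [A.cnt == c₀.wid]
28. n9.ok = 20  [B.cnt * -2 + 64]
29. n9.val = true  [B.cnt > 21]
30. n9.sig = -1  [B.cnt - 23]
31. n0.hot = false  [C.pre == true]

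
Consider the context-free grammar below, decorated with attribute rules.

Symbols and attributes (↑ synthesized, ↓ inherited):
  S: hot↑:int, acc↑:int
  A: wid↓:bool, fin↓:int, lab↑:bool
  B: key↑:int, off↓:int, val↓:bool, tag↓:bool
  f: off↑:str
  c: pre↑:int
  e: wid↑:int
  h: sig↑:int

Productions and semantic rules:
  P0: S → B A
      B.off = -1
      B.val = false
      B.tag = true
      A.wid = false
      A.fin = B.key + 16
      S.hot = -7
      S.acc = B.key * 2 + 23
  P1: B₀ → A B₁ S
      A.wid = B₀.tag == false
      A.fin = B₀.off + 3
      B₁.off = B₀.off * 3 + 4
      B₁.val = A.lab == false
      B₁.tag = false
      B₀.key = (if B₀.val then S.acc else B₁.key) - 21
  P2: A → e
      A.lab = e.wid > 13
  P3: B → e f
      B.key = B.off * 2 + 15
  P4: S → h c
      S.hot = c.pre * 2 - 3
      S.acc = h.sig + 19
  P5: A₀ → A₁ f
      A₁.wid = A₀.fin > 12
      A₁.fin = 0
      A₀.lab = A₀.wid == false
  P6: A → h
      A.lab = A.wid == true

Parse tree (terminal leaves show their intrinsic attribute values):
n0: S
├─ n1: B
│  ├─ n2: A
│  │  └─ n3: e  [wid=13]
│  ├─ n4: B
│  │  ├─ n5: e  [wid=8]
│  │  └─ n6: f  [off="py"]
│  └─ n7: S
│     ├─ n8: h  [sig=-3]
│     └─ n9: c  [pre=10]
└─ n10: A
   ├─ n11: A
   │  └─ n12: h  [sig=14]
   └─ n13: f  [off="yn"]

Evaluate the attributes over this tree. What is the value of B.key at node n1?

1. n1.off = -1  [-1]
2. n1.val = false  [false]
3. n1.tag = true  [true]
4. n2.wid = false  [B₀.tag == false]
5. n2.fin = 2  [B₀.off + 3]
6. n3.wid = 13  [terminal]
7. n2.lab = false  [e.wid > 13]
8. n4.off = 1  [B₀.off * 3 + 4]
9. n4.val = true  [A.lab == false]
10. n4.tag = false  [false]
11. n5.wid = 8  [terminal]
12. n6.off = "py"  [terminal]
13. n4.key = 17  [B.off * 2 + 15]
14. n8.sig = -3  [terminal]
15. n9.pre = 10  [terminal]
16. n7.hot = 17  [c.pre * 2 - 3]
17. n7.acc = 16  [h.sig + 19]
18. n1.key = -4  [(if B₀.val then S.acc else B₁.key) - 21]
19. n10.wid = false  [false]
20. n10.fin = 12  [B.key + 16]
21. n11.wid = false  [A₀.fin > 12]
22. n11.fin = 0  [0]
23. n12.sig = 14  [terminal]
24. n11.lab = false  [A.wid == true]
25. n13.off = "yn"  [terminal]
26. n10.lab = true  [A₀.wid == false]
27. n0.hot = -7  [-7]
28. n0.acc = 15  [B.key * 2 + 23]

-4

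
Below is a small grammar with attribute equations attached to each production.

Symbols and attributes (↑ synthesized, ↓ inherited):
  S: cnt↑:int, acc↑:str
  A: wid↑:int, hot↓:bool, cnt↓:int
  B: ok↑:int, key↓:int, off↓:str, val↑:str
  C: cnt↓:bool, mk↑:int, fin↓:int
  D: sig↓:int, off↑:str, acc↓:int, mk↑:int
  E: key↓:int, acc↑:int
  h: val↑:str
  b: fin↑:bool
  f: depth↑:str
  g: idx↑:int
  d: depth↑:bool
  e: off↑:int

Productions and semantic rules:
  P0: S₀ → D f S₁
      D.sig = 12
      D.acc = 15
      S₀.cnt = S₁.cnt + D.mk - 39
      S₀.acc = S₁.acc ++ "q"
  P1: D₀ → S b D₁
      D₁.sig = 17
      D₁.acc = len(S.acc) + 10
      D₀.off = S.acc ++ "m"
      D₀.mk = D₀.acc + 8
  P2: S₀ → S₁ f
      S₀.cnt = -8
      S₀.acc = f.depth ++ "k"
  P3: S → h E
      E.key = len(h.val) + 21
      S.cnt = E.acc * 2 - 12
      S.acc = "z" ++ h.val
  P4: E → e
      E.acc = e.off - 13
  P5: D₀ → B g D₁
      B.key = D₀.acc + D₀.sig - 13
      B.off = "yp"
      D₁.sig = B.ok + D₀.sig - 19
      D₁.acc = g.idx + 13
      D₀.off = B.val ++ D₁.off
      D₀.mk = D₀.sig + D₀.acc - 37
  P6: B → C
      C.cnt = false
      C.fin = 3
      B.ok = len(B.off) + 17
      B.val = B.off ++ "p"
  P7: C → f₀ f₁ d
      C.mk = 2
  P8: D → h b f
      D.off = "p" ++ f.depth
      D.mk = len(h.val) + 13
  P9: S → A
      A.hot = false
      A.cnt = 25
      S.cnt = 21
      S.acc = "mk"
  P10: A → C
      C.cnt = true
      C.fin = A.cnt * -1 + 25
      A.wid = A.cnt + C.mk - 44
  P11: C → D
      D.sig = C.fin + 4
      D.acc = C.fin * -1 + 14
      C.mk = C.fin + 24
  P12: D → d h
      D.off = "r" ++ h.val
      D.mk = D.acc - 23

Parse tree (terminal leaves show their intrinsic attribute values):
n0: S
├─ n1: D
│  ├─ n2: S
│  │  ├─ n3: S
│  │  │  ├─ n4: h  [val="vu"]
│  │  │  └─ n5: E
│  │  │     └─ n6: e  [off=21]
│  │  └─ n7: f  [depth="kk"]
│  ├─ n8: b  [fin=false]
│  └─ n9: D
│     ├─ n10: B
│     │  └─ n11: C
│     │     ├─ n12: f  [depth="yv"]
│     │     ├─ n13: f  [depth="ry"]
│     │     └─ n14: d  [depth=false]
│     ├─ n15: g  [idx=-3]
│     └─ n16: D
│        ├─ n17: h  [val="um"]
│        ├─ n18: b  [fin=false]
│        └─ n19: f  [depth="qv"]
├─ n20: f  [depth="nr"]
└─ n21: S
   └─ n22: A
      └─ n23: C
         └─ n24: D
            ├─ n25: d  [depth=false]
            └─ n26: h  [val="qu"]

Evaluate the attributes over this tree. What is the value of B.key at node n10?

17

1. n1.sig = 12  [12]
2. n1.acc = 15  [15]
3. n4.val = "vu"  [terminal]
4. n5.key = 23  [len(h.val) + 21]
5. n6.off = 21  [terminal]
6. n5.acc = 8  [e.off - 13]
7. n3.cnt = 4  [E.acc * 2 - 12]
8. n3.acc = "zvu"  ["z" ++ h.val]
9. n7.depth = "kk"  [terminal]
10. n2.cnt = -8  [-8]
11. n2.acc = "kkk"  [f.depth ++ "k"]
12. n8.fin = false  [terminal]
13. n9.sig = 17  [17]
14. n9.acc = 13  [len(S.acc) + 10]
15. n10.key = 17  [D₀.acc + D₀.sig - 13]
16. n10.off = "yp"  ["yp"]
17. n11.cnt = false  [false]
18. n11.fin = 3  [3]
19. n12.depth = "yv"  [terminal]
20. n13.depth = "ry"  [terminal]
21. n14.depth = false  [terminal]
22. n11.mk = 2  [2]
23. n10.ok = 19  [len(B.off) + 17]
24. n10.val = "ypp"  [B.off ++ "p"]
25. n15.idx = -3  [terminal]
26. n16.sig = 17  [B.ok + D₀.sig - 19]
27. n16.acc = 10  [g.idx + 13]
28. n17.val = "um"  [terminal]
29. n18.fin = false  [terminal]
30. n19.depth = "qv"  [terminal]
31. n16.off = "pqv"  ["p" ++ f.depth]
32. n16.mk = 15  [len(h.val) + 13]
33. n9.off = "ypppqv"  [B.val ++ D₁.off]
34. n9.mk = -7  [D₀.sig + D₀.acc - 37]
35. n1.off = "kkkm"  [S.acc ++ "m"]
36. n1.mk = 23  [D₀.acc + 8]
37. n20.depth = "nr"  [terminal]
38. n22.hot = false  [false]
39. n22.cnt = 25  [25]
40. n23.cnt = true  [true]
41. n23.fin = 0  [A.cnt * -1 + 25]
42. n24.sig = 4  [C.fin + 4]
43. n24.acc = 14  [C.fin * -1 + 14]
44. n25.depth = false  [terminal]
45. n26.val = "qu"  [terminal]
46. n24.off = "rqu"  ["r" ++ h.val]
47. n24.mk = -9  [D.acc - 23]
48. n23.mk = 24  [C.fin + 24]
49. n22.wid = 5  [A.cnt + C.mk - 44]
50. n21.cnt = 21  [21]
51. n21.acc = "mk"  ["mk"]
52. n0.cnt = 5  [S₁.cnt + D.mk - 39]
53. n0.acc = "mkq"  [S₁.acc ++ "q"]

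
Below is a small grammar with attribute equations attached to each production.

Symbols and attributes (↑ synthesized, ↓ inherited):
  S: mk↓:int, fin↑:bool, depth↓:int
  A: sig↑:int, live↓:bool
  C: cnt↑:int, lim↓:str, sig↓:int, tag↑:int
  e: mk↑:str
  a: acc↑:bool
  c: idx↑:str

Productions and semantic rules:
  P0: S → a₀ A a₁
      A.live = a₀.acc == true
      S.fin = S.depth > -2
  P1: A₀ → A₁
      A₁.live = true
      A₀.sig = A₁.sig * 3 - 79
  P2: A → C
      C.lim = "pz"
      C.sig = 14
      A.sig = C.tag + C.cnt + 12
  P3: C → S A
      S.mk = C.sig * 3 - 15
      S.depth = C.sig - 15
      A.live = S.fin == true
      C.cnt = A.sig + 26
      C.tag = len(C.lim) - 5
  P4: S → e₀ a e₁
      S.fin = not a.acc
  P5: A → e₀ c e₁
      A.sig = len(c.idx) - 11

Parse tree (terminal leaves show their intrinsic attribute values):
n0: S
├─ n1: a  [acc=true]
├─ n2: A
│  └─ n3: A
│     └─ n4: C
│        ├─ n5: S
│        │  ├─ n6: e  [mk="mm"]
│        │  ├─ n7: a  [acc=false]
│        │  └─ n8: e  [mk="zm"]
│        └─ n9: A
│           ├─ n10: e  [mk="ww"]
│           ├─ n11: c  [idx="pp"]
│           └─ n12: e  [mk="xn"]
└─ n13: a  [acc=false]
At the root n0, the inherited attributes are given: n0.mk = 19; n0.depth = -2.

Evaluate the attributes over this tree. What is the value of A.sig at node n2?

-1

1. n0.mk = 19  [given at root]
2. n0.depth = -2  [given at root]
3. n1.acc = true  [terminal]
4. n2.live = true  [a₀.acc == true]
5. n3.live = true  [true]
6. n4.lim = "pz"  ["pz"]
7. n4.sig = 14  [14]
8. n5.mk = 27  [C.sig * 3 - 15]
9. n5.depth = -1  [C.sig - 15]
10. n6.mk = "mm"  [terminal]
11. n7.acc = false  [terminal]
12. n8.mk = "zm"  [terminal]
13. n5.fin = true  [not a.acc]
14. n9.live = true  [S.fin == true]
15. n10.mk = "ww"  [terminal]
16. n11.idx = "pp"  [terminal]
17. n12.mk = "xn"  [terminal]
18. n9.sig = -9  [len(c.idx) - 11]
19. n4.cnt = 17  [A.sig + 26]
20. n4.tag = -3  [len(C.lim) - 5]
21. n3.sig = 26  [C.tag + C.cnt + 12]
22. n2.sig = -1  [A₁.sig * 3 - 79]
23. n13.acc = false  [terminal]
24. n0.fin = false  [S.depth > -2]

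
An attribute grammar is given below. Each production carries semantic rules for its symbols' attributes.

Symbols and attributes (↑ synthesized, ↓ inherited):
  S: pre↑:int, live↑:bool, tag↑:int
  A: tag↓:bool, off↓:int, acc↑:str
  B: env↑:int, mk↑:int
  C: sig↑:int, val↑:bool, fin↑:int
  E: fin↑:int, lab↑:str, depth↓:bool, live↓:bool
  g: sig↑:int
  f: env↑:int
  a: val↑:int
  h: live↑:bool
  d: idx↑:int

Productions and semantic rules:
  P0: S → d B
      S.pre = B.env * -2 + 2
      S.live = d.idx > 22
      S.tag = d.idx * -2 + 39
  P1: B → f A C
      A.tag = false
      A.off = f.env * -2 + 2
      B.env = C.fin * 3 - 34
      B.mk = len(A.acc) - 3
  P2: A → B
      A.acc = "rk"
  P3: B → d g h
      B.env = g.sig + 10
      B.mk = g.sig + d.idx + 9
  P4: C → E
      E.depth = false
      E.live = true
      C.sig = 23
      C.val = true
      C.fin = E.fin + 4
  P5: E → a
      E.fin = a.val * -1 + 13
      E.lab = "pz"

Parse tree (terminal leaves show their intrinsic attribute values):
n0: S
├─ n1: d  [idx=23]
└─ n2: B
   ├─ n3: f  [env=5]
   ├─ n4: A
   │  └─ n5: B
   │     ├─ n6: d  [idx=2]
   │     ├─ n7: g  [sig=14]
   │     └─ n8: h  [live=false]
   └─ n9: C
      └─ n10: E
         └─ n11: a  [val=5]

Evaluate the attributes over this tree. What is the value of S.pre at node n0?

1. n1.idx = 23  [terminal]
2. n3.env = 5  [terminal]
3. n4.tag = false  [false]
4. n4.off = -8  [f.env * -2 + 2]
5. n6.idx = 2  [terminal]
6. n7.sig = 14  [terminal]
7. n8.live = false  [terminal]
8. n5.env = 24  [g.sig + 10]
9. n5.mk = 25  [g.sig + d.idx + 9]
10. n4.acc = "rk"  ["rk"]
11. n10.depth = false  [false]
12. n10.live = true  [true]
13. n11.val = 5  [terminal]
14. n10.fin = 8  [a.val * -1 + 13]
15. n10.lab = "pz"  ["pz"]
16. n9.sig = 23  [23]
17. n9.val = true  [true]
18. n9.fin = 12  [E.fin + 4]
19. n2.env = 2  [C.fin * 3 - 34]
20. n2.mk = -1  [len(A.acc) - 3]
21. n0.pre = -2  [B.env * -2 + 2]
22. n0.live = true  [d.idx > 22]
23. n0.tag = -7  [d.idx * -2 + 39]

-2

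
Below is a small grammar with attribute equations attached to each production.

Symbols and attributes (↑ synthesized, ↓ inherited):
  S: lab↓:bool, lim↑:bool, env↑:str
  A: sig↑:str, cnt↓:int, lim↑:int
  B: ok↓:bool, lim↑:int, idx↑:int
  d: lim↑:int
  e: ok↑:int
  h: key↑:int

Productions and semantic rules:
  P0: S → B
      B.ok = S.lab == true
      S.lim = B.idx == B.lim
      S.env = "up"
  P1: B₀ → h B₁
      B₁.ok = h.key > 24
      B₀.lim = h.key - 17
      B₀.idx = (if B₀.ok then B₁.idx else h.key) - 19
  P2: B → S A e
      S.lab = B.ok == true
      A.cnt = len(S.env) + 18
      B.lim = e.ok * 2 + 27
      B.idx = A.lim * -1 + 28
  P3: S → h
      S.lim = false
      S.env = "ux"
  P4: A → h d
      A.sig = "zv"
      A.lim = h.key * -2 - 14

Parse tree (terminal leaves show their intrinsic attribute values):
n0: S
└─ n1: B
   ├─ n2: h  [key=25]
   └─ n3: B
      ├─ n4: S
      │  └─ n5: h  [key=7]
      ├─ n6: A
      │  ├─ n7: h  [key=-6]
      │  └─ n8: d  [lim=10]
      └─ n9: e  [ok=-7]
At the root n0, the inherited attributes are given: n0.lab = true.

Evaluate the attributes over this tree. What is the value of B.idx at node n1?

1. n0.lab = true  [given at root]
2. n1.ok = true  [S.lab == true]
3. n2.key = 25  [terminal]
4. n3.ok = true  [h.key > 24]
5. n4.lab = true  [B.ok == true]
6. n5.key = 7  [terminal]
7. n4.lim = false  [false]
8. n4.env = "ux"  ["ux"]
9. n6.cnt = 20  [len(S.env) + 18]
10. n7.key = -6  [terminal]
11. n8.lim = 10  [terminal]
12. n6.sig = "zv"  ["zv"]
13. n6.lim = -2  [h.key * -2 - 14]
14. n9.ok = -7  [terminal]
15. n3.lim = 13  [e.ok * 2 + 27]
16. n3.idx = 30  [A.lim * -1 + 28]
17. n1.lim = 8  [h.key - 17]
18. n1.idx = 11  [(if B₀.ok then B₁.idx else h.key) - 19]
19. n0.lim = false  [B.idx == B.lim]
20. n0.env = "up"  ["up"]

11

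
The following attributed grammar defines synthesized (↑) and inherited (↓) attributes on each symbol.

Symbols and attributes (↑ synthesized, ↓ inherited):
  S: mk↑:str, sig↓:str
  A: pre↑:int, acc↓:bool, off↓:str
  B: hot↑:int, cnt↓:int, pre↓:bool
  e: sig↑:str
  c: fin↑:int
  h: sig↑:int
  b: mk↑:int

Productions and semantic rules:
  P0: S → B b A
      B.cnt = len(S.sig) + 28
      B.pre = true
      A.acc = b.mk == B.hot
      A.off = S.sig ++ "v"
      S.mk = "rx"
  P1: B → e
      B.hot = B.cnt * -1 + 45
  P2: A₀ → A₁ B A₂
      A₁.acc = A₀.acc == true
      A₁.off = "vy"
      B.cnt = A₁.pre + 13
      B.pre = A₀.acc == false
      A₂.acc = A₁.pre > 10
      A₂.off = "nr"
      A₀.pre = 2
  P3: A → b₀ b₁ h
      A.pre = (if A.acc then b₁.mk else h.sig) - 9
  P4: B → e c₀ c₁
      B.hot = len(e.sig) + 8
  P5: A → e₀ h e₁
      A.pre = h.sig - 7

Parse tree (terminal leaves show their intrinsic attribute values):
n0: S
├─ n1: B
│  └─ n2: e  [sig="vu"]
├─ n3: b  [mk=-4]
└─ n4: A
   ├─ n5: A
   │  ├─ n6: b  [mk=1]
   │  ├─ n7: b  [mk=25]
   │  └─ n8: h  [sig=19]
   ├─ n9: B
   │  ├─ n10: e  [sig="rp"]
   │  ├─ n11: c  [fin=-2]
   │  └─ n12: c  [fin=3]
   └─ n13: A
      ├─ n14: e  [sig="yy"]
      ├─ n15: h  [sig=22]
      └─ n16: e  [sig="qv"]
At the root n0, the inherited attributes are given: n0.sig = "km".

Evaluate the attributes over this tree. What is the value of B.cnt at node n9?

1. n0.sig = "km"  [given at root]
2. n1.cnt = 30  [len(S.sig) + 28]
3. n1.pre = true  [true]
4. n2.sig = "vu"  [terminal]
5. n1.hot = 15  [B.cnt * -1 + 45]
6. n3.mk = -4  [terminal]
7. n4.acc = false  [b.mk == B.hot]
8. n4.off = "kmv"  [S.sig ++ "v"]
9. n5.acc = false  [A₀.acc == true]
10. n5.off = "vy"  ["vy"]
11. n6.mk = 1  [terminal]
12. n7.mk = 25  [terminal]
13. n8.sig = 19  [terminal]
14. n5.pre = 10  [(if A.acc then b₁.mk else h.sig) - 9]
15. n9.cnt = 23  [A₁.pre + 13]
16. n9.pre = true  [A₀.acc == false]
17. n10.sig = "rp"  [terminal]
18. n11.fin = -2  [terminal]
19. n12.fin = 3  [terminal]
20. n9.hot = 10  [len(e.sig) + 8]
21. n13.acc = false  [A₁.pre > 10]
22. n13.off = "nr"  ["nr"]
23. n14.sig = "yy"  [terminal]
24. n15.sig = 22  [terminal]
25. n16.sig = "qv"  [terminal]
26. n13.pre = 15  [h.sig - 7]
27. n4.pre = 2  [2]
28. n0.mk = "rx"  ["rx"]

23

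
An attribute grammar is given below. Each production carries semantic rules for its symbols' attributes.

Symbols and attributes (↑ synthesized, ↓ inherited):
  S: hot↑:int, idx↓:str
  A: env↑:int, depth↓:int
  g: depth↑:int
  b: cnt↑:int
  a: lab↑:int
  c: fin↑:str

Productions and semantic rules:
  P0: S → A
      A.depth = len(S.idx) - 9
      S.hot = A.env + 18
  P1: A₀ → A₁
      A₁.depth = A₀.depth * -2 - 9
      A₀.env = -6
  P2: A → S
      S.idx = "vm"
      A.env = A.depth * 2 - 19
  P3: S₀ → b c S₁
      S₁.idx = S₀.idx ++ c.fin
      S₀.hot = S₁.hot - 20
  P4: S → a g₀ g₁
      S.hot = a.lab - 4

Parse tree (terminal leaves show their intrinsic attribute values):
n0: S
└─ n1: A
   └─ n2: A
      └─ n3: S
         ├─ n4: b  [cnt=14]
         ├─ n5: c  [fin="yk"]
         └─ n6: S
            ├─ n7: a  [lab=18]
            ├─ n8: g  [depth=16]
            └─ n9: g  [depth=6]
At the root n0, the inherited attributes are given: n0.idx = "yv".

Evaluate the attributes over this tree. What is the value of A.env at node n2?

1. n0.idx = "yv"  [given at root]
2. n1.depth = -7  [len(S.idx) - 9]
3. n2.depth = 5  [A₀.depth * -2 - 9]
4. n3.idx = "vm"  ["vm"]
5. n4.cnt = 14  [terminal]
6. n5.fin = "yk"  [terminal]
7. n6.idx = "vmyk"  [S₀.idx ++ c.fin]
8. n7.lab = 18  [terminal]
9. n8.depth = 16  [terminal]
10. n9.depth = 6  [terminal]
11. n6.hot = 14  [a.lab - 4]
12. n3.hot = -6  [S₁.hot - 20]
13. n2.env = -9  [A.depth * 2 - 19]
14. n1.env = -6  [-6]
15. n0.hot = 12  [A.env + 18]

-9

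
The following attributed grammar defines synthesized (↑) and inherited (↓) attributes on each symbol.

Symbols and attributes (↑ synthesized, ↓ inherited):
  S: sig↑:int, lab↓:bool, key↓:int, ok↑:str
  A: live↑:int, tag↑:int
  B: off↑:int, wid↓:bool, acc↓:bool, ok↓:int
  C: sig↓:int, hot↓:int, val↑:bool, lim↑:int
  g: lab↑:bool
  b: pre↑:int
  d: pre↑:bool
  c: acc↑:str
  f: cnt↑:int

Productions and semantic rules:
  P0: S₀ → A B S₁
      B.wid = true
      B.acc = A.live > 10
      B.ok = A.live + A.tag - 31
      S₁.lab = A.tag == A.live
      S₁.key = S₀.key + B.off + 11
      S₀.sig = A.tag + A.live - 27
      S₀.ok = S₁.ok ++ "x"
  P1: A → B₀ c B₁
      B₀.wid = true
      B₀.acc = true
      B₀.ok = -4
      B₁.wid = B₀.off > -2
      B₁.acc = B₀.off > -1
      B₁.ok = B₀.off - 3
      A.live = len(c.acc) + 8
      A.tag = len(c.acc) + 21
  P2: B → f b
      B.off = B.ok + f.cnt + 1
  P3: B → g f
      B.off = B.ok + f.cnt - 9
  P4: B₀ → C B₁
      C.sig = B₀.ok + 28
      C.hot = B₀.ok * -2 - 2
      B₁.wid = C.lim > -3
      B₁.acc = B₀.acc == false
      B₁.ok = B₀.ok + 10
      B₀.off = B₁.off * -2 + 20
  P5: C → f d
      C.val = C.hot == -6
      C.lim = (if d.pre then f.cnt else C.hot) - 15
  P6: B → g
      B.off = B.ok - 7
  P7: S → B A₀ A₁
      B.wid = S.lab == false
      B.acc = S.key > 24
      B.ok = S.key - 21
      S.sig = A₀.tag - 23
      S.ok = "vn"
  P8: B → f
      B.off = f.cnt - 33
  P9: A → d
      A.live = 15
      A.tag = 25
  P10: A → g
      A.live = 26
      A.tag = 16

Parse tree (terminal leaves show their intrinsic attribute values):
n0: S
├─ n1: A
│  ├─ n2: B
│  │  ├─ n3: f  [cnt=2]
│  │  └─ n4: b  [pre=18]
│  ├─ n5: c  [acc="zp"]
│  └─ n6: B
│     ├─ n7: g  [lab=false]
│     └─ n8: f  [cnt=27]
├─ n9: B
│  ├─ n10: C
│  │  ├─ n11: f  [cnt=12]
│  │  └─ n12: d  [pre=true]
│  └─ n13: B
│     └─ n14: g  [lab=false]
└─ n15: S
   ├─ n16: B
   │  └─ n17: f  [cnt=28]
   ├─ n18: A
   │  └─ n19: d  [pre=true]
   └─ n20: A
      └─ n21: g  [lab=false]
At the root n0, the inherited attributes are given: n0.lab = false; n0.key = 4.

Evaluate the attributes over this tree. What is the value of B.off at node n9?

1. n0.lab = false  [given at root]
2. n0.key = 4  [given at root]
3. n2.wid = true  [true]
4. n2.acc = true  [true]
5. n2.ok = -4  [-4]
6. n3.cnt = 2  [terminal]
7. n4.pre = 18  [terminal]
8. n2.off = -1  [B.ok + f.cnt + 1]
9. n5.acc = "zp"  [terminal]
10. n6.wid = true  [B₀.off > -2]
11. n6.acc = false  [B₀.off > -1]
12. n6.ok = -4  [B₀.off - 3]
13. n7.lab = false  [terminal]
14. n8.cnt = 27  [terminal]
15. n6.off = 14  [B.ok + f.cnt - 9]
16. n1.live = 10  [len(c.acc) + 8]
17. n1.tag = 23  [len(c.acc) + 21]
18. n9.wid = true  [true]
19. n9.acc = false  [A.live > 10]
20. n9.ok = 2  [A.live + A.tag - 31]
21. n10.sig = 30  [B₀.ok + 28]
22. n10.hot = -6  [B₀.ok * -2 - 2]
23. n11.cnt = 12  [terminal]
24. n12.pre = true  [terminal]
25. n10.val = true  [C.hot == -6]
26. n10.lim = -3  [(if d.pre then f.cnt else C.hot) - 15]
27. n13.wid = false  [C.lim > -3]
28. n13.acc = true  [B₀.acc == false]
29. n13.ok = 12  [B₀.ok + 10]
30. n14.lab = false  [terminal]
31. n13.off = 5  [B.ok - 7]
32. n9.off = 10  [B₁.off * -2 + 20]
33. n15.lab = false  [A.tag == A.live]
34. n15.key = 25  [S₀.key + B.off + 11]
35. n16.wid = true  [S.lab == false]
36. n16.acc = true  [S.key > 24]
37. n16.ok = 4  [S.key - 21]
38. n17.cnt = 28  [terminal]
39. n16.off = -5  [f.cnt - 33]
40. n19.pre = true  [terminal]
41. n18.live = 15  [15]
42. n18.tag = 25  [25]
43. n21.lab = false  [terminal]
44. n20.live = 26  [26]
45. n20.tag = 16  [16]
46. n15.sig = 2  [A₀.tag - 23]
47. n15.ok = "vn"  ["vn"]
48. n0.sig = 6  [A.tag + A.live - 27]
49. n0.ok = "vnx"  [S₁.ok ++ "x"]

10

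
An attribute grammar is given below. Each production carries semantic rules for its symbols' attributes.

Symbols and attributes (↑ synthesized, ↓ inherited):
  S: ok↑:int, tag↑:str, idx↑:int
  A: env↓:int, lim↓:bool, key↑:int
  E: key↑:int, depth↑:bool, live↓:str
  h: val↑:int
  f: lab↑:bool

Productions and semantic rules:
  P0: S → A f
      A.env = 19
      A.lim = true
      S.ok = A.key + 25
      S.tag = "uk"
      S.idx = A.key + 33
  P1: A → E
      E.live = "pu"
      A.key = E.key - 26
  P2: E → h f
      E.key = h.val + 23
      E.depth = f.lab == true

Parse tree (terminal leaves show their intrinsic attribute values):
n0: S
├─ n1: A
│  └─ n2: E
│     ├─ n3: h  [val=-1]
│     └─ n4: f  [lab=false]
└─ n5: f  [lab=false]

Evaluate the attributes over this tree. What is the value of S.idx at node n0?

1. n1.env = 19  [19]
2. n1.lim = true  [true]
3. n2.live = "pu"  ["pu"]
4. n3.val = -1  [terminal]
5. n4.lab = false  [terminal]
6. n2.key = 22  [h.val + 23]
7. n2.depth = false  [f.lab == true]
8. n1.key = -4  [E.key - 26]
9. n5.lab = false  [terminal]
10. n0.ok = 21  [A.key + 25]
11. n0.tag = "uk"  ["uk"]
12. n0.idx = 29  [A.key + 33]

29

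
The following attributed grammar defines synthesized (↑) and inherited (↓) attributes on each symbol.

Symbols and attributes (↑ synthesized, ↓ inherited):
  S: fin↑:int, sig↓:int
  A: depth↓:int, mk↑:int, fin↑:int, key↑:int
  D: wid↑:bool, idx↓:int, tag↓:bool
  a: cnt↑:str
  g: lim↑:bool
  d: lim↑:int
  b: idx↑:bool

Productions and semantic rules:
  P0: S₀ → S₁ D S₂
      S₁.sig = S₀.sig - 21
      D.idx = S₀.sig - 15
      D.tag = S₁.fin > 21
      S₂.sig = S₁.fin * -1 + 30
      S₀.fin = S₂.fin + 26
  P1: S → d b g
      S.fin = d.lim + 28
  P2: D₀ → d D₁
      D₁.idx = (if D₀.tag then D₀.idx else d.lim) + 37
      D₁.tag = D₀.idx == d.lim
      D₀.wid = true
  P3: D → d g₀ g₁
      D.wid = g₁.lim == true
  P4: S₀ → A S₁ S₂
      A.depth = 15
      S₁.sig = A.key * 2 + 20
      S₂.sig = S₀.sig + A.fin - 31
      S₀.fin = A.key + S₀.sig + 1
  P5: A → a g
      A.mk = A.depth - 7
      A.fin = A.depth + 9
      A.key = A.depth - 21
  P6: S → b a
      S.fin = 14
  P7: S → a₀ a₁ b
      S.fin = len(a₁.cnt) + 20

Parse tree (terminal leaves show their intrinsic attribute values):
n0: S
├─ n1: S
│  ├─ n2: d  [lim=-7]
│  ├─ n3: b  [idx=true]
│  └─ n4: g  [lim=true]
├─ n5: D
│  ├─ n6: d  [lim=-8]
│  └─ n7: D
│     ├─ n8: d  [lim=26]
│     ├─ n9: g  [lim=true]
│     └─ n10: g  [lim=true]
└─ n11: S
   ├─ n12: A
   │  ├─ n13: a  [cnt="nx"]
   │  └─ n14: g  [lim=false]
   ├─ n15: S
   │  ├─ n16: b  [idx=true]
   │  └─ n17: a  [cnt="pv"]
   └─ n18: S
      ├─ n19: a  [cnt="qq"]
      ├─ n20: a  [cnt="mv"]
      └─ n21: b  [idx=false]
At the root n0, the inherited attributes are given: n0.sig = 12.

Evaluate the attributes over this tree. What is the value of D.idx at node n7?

1. n0.sig = 12  [given at root]
2. n1.sig = -9  [S₀.sig - 21]
3. n2.lim = -7  [terminal]
4. n3.idx = true  [terminal]
5. n4.lim = true  [terminal]
6. n1.fin = 21  [d.lim + 28]
7. n5.idx = -3  [S₀.sig - 15]
8. n5.tag = false  [S₁.fin > 21]
9. n6.lim = -8  [terminal]
10. n7.idx = 29  [(if D₀.tag then D₀.idx else d.lim) + 37]
11. n7.tag = false  [D₀.idx == d.lim]
12. n8.lim = 26  [terminal]
13. n9.lim = true  [terminal]
14. n10.lim = true  [terminal]
15. n7.wid = true  [g₁.lim == true]
16. n5.wid = true  [true]
17. n11.sig = 9  [S₁.fin * -1 + 30]
18. n12.depth = 15  [15]
19. n13.cnt = "nx"  [terminal]
20. n14.lim = false  [terminal]
21. n12.mk = 8  [A.depth - 7]
22. n12.fin = 24  [A.depth + 9]
23. n12.key = -6  [A.depth - 21]
24. n15.sig = 8  [A.key * 2 + 20]
25. n16.idx = true  [terminal]
26. n17.cnt = "pv"  [terminal]
27. n15.fin = 14  [14]
28. n18.sig = 2  [S₀.sig + A.fin - 31]
29. n19.cnt = "qq"  [terminal]
30. n20.cnt = "mv"  [terminal]
31. n21.idx = false  [terminal]
32. n18.fin = 22  [len(a₁.cnt) + 20]
33. n11.fin = 4  [A.key + S₀.sig + 1]
34. n0.fin = 30  [S₂.fin + 26]

29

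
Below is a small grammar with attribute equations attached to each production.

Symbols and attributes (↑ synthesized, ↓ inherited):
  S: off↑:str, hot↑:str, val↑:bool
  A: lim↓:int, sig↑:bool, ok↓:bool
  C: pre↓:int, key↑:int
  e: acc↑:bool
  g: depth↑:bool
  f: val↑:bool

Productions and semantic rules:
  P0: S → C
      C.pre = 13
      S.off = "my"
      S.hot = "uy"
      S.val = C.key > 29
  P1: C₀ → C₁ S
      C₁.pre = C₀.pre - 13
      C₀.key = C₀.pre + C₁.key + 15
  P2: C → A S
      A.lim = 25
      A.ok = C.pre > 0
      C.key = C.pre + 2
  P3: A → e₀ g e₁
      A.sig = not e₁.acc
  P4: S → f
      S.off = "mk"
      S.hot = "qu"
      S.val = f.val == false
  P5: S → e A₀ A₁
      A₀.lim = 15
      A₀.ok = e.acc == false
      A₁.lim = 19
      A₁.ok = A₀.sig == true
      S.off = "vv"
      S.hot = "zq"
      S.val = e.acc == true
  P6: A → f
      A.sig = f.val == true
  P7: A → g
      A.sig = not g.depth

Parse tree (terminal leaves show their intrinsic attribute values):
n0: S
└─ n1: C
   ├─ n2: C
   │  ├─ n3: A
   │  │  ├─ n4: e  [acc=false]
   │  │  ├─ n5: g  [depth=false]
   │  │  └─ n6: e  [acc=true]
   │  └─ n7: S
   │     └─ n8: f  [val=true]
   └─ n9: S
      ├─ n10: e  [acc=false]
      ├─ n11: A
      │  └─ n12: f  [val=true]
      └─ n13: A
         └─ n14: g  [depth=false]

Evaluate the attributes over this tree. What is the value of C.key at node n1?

30

1. n1.pre = 13  [13]
2. n2.pre = 0  [C₀.pre - 13]
3. n3.lim = 25  [25]
4. n3.ok = false  [C.pre > 0]
5. n4.acc = false  [terminal]
6. n5.depth = false  [terminal]
7. n6.acc = true  [terminal]
8. n3.sig = false  [not e₁.acc]
9. n8.val = true  [terminal]
10. n7.off = "mk"  ["mk"]
11. n7.hot = "qu"  ["qu"]
12. n7.val = false  [f.val == false]
13. n2.key = 2  [C.pre + 2]
14. n10.acc = false  [terminal]
15. n11.lim = 15  [15]
16. n11.ok = true  [e.acc == false]
17. n12.val = true  [terminal]
18. n11.sig = true  [f.val == true]
19. n13.lim = 19  [19]
20. n13.ok = true  [A₀.sig == true]
21. n14.depth = false  [terminal]
22. n13.sig = true  [not g.depth]
23. n9.off = "vv"  ["vv"]
24. n9.hot = "zq"  ["zq"]
25. n9.val = false  [e.acc == true]
26. n1.key = 30  [C₀.pre + C₁.key + 15]
27. n0.off = "my"  ["my"]
28. n0.hot = "uy"  ["uy"]
29. n0.val = true  [C.key > 29]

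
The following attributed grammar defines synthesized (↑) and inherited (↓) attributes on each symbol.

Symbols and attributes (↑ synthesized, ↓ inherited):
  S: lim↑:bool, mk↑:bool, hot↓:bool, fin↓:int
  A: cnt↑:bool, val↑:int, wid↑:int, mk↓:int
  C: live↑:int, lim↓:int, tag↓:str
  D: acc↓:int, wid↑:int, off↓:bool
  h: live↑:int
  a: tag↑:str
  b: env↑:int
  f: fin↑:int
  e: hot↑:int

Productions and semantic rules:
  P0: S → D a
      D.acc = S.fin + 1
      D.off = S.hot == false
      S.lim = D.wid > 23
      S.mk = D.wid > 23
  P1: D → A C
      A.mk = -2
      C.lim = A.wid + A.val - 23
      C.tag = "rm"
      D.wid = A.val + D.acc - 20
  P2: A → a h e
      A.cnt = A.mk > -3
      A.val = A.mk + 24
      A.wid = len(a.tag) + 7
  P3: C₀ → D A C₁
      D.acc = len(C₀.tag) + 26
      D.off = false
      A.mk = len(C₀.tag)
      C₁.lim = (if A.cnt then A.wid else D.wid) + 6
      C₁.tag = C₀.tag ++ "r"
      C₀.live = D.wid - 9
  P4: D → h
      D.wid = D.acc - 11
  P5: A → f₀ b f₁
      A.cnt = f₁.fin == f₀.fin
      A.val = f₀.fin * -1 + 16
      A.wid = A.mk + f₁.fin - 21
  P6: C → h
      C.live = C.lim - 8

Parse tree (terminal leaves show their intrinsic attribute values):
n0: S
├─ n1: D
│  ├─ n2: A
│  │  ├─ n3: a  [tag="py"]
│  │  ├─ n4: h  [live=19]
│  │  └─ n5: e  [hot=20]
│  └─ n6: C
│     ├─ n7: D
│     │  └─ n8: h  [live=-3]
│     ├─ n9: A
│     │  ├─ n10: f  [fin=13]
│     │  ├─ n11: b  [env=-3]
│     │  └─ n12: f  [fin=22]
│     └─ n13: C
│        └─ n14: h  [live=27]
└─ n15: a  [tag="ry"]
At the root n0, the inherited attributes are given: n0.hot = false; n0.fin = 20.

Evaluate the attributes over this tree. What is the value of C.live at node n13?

15

1. n0.hot = false  [given at root]
2. n0.fin = 20  [given at root]
3. n1.acc = 21  [S.fin + 1]
4. n1.off = true  [S.hot == false]
5. n2.mk = -2  [-2]
6. n3.tag = "py"  [terminal]
7. n4.live = 19  [terminal]
8. n5.hot = 20  [terminal]
9. n2.cnt = true  [A.mk > -3]
10. n2.val = 22  [A.mk + 24]
11. n2.wid = 9  [len(a.tag) + 7]
12. n6.lim = 8  [A.wid + A.val - 23]
13. n6.tag = "rm"  ["rm"]
14. n7.acc = 28  [len(C₀.tag) + 26]
15. n7.off = false  [false]
16. n8.live = -3  [terminal]
17. n7.wid = 17  [D.acc - 11]
18. n9.mk = 2  [len(C₀.tag)]
19. n10.fin = 13  [terminal]
20. n11.env = -3  [terminal]
21. n12.fin = 22  [terminal]
22. n9.cnt = false  [f₁.fin == f₀.fin]
23. n9.val = 3  [f₀.fin * -1 + 16]
24. n9.wid = 3  [A.mk + f₁.fin - 21]
25. n13.lim = 23  [(if A.cnt then A.wid else D.wid) + 6]
26. n13.tag = "rmr"  [C₀.tag ++ "r"]
27. n14.live = 27  [terminal]
28. n13.live = 15  [C.lim - 8]
29. n6.live = 8  [D.wid - 9]
30. n1.wid = 23  [A.val + D.acc - 20]
31. n15.tag = "ry"  [terminal]
32. n0.lim = false  [D.wid > 23]
33. n0.mk = false  [D.wid > 23]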